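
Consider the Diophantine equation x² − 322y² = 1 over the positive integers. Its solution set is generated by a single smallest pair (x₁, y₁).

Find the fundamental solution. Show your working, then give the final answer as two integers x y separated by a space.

323 18

d=322: √d = [17; 1,16,1,34] (ℓ=4, even), read p_3/q_3
k=0  a_k=17  p_k/q_k = 17/1
…
k=2  a_k=16  p_k/q_k = 305/17
k=3  a_k=1  p_k/q_k = 323/18
→ (323, 18).  Check: 323²=104329, 322·18²=104328, difference 1.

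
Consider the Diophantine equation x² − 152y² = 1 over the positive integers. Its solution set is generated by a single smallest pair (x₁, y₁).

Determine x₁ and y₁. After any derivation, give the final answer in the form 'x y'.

√152 → a₀=12, period (3,24); ℓ=2 even so k=1
i=0: a=12 ⇒ p=12, q=1
i=1: a=3 ⇒ p=37, q=3
→ (37, 3).  Check: 37²=1369, 152·3²=1368, difference 1.

37 3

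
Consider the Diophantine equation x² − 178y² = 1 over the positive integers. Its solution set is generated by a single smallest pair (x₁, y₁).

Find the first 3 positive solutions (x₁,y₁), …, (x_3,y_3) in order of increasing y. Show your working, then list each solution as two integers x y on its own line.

√178 → a₀=13, period (2,1,12,1,2,26); ℓ=6 even so k=5
i=0: a=13 ⇒ p=13, q=1
…
i=2: a=1 ⇒ p=40, q=3
…
i=4: a=1 ⇒ p=547, q=41
i=5: a=2 ⇒ p=1601, q=120
fundamental: x₁=1601, y₁=120  (since 2563201 − 178·14400 = 1)
k=2:  x_2 = 1601·1601+178·120·120 = 5126401,  y_2 = 1601·120+120·1601 = 384240
k=3:  x_3 = 1601·5126401+178·120·384240 = 16414734401,  y_3 = 1601·384240+120·5126401 = 1230336360

1601 120
5126401 384240
16414734401 1230336360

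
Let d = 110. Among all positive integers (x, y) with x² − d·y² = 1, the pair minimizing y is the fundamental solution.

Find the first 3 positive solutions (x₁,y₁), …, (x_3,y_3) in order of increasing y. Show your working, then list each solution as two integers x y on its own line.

[10; 2,20] for √110; ℓ=2 ⇒ convergent index 1
k=0  a_k=10  p_k/q_k = 10/1
k=1  a_k=2  p_k/q_k = 21/2
fundamental: x₁=21, y₁=2  (since 441 − 110·4 = 1)
n=2: (21,2)∘(21,2) = (21·21+110·2·2, 21·2+2·21) = (881,84)
n=3: (881,84)∘(21,2) = (21·881+110·2·84, 21·84+2·881) = (36981,3526)

21 2
881 84
36981 3526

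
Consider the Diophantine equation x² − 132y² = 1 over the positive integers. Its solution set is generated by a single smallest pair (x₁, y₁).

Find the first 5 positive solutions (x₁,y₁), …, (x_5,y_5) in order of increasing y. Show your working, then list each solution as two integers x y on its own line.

23 2
1057 92
48599 4230
2234497 194488
102738263 8942218

d=132: √d = [11; 2,22] (ℓ=2, even), read p_1/q_1
i=0: a=11 ⇒ p=11, q=1
i=1: a=2 ⇒ p=23, q=2
fundamental: x₁=23, y₁=2  (since 529 − 132·4 = 1)
(x_2, y_2) = (23·23 + 132·2·2, 23·2 + 2·23) = (1057, 92)
(x_3, y_3) = (23·1057 + 132·2·92, 23·92 + 2·1057) = (48599, 4230)
(x_4, y_4) = (23·48599 + 132·2·4230, 23·4230 + 2·48599) = (2234497, 194488)
(x_5, y_5) = (23·2234497 + 132·2·194488, 23·194488 + 2·2234497) = (102738263, 8942218)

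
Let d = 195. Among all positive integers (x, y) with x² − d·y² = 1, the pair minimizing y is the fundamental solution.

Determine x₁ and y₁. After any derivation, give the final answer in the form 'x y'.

14 1

[13; 1,26] for √195; ℓ=2 ⇒ convergent index 1
k=0  a_k=13  p_k/q_k = 13/1
k=1  a_k=1  p_k/q_k = 14/1
(x₁, y₁) = (14, 1);  14² − 195·1² = 1 ✓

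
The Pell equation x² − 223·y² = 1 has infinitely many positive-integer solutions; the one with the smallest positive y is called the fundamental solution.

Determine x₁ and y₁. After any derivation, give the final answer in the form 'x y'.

d=223: √d = [14; 1,13,1,28] (ℓ=4, even), read p_3/q_3
a_0=14:  p_0=14·1+0=14,  q_0=14·0+1=1
a_1=1:  p_1=1·14+1=15,  q_1=1·1+0=1
a_2=13:  p_2=13·15+14=209,  q_2=13·1+1=14
a_3=1:  p_3=1·209+15=224,  q_3=1·14+1=15
→ (224, 15).  Check: 224²=50176, 223·15²=50175, difference 1.

224 15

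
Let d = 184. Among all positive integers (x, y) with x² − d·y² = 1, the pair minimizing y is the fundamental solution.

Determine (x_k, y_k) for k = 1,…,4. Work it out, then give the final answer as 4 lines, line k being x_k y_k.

d=184: √d = [13; 1,1,3,2,1,2,1,2,3,1,1,26] (ℓ=12, even), read p_11/q_11
k=0  a_k=13  p_k/q_k = 13/1
…
k=2  a_k=1  p_k/q_k = 27/2
k=3  a_k=3  p_k/q_k = 95/7
…
k=9  a_k=3  p_k/q_k = 10594/781
k=10  a_k=1  p_k/q_k = 13741/1013
k=11  a_k=1  p_k/q_k = 24335/1794
→ (24335, 1794).  Check: 24335²=592192225, 184·1794²=592192224, difference 1.
k=2:  x_2 = 24335·24335+184·1794·1794 = 1184384449,  y_2 = 24335·1794+1794·24335 = 87313980
k=3:  x_3 = 24335·1184384449+184·1794·87313980 = 57643991108495,  y_3 = 24335·87313980+1794·1184384449 = 4249571404806
k=4:  x_4 = 24335·57643991108495+184·1794·4249571404806 = 2805533046066067201,  y_4 = 24335·4249571404806+1794·57643991108495 = 206826640184594040

24335 1794
1184384449 87313980
57643991108495 4249571404806
2805533046066067201 206826640184594040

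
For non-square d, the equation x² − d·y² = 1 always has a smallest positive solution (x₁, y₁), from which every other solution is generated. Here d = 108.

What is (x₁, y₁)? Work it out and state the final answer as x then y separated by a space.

1351 130

d=108: √d = [10; 2,1,1,4,1,1,2,20] (ℓ=8, even), read p_7/q_7
a_0=10:  p_0=10·1+0=10,  q_0=10·0+1=1
…
a_3=1:  p_3=1·31+21=52,  q_3=1·3+2=5
a_4=4:  p_4=4·52+31=239,  q_4=4·5+3=23
…
a_6=1:  p_6=1·291+239=530,  q_6=1·28+23=51
a_7=2:  p_7=2·530+291=1351,  q_7=2·51+28=130
→ (1351, 130).  Check: 1351²=1825201, 108·130²=1825200, difference 1.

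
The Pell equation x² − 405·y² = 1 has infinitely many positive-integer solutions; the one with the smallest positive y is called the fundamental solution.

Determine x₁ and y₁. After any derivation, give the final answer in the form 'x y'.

[20; 8,40] for √405; ℓ=2 ⇒ convergent index 1
k=0  a_k=20  p_k/q_k = 20/1
k=1  a_k=8  p_k/q_k = 161/8
fundamental: x₁=161, y₁=8  (since 25921 − 405·64 = 1)

161 8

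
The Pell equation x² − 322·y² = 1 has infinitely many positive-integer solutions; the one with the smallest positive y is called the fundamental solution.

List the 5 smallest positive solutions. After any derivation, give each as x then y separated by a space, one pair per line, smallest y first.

323 18
208657 11628
134792099 7511670
87075487297 4852527192
56250630001763 3134725054362

√322 = [17; 1,16,1,34, …], period ℓ=4 (even) → k=3
a_0=17:  p_0=17·1+0=17,  q_0=17·0+1=1
a_1=1:  p_1=1·17+1=18,  q_1=1·1+0=1
a_2=16:  p_2=16·18+17=305,  q_2=16·1+1=17
a_3=1:  p_3=1·305+18=323,  q_3=1·17+1=18
fundamental: x₁=323, y₁=18  (since 104329 − 322·324 = 1)
(323+18√322)^2 = 208657 + 11628√322
(323+18√322)^3 = 134792099 + 7511670√322
(323+18√322)^4 = 87075487297 + 4852527192√322
(323+18√322)^5 = 56250630001763 + 3134725054362√322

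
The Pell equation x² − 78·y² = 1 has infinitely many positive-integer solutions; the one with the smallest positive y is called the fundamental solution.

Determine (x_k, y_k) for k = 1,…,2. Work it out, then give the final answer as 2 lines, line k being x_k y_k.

53 6
5617 636

√78 = [8; 1,4,1,16, …], period ℓ=4 (even) → k=3
i=0: a=8 ⇒ p=8, q=1
…
i=2: a=4 ⇒ p=44, q=5
i=3: a=1 ⇒ p=53, q=6
(x₁, y₁) = (53, 6);  53² − 78·6² = 1 ✓
(x_2, y_2) = (53·53 + 78·6·6, 53·6 + 6·53) = (5617, 636)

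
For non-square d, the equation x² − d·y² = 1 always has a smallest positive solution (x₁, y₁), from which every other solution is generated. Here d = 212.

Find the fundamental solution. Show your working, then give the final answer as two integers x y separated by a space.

[14; 1,1,3,1,1,…,1,1,28] for √212; ℓ=14 ⇒ convergent index 13
a_0=14:  p_0=14·1+0=14,  q_0=14·0+1=1
…
a_5=1:  p_5=1·131+102=233,  q_5=1·9+7=16
a_6=1:  p_6=1·233+131=364,  q_6=1·16+9=25
…
a_12=1:  p_12=1·29135+7979=37114,  q_12=1·2001+548=2549
a_13=1:  p_13=1·37114+29135=66249,  q_13=1·2549+2001=4550
fundamental: x₁=66249, y₁=4550  (since 4388930001 − 212·20702500 = 1)

66249 4550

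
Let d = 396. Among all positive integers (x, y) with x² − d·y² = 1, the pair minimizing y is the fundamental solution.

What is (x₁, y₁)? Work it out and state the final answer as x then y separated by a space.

199 10

√396 = [19; 1,8,1,38, …], period ℓ=4 (even) → k=3
i=0: a=19 ⇒ p=19, q=1
i=1: a=1 ⇒ p=20, q=1
i=2: a=8 ⇒ p=179, q=9
i=3: a=1 ⇒ p=199, q=10
fundamental: x₁=199, y₁=10  (since 39601 − 396·100 = 1)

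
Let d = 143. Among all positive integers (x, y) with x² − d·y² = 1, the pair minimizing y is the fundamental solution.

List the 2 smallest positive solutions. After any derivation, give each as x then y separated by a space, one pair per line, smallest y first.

√143 → a₀=11, period (1,22); ℓ=2 even so k=1
step 0: (11, 1)  from 11·(1,0) + (0,1)
step 1: (12, 1)  from 1·(11,1) + (1,0)
(x₁, y₁) = (12, 1);  12² − 143·1² = 1 ✓
n=2: (12,1)∘(12,1) = (12·12+143·1·1, 12·1+1·12) = (287,24)

12 1
287 24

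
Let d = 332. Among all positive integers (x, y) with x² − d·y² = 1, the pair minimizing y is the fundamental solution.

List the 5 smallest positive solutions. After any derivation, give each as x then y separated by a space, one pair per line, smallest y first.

13447 738
361643617 19847772
9726043422151 533785979430
261572211433685377 14355640110942648
7034723044571491106887 386080584609905595882

√332 → a₀=18, period (4,1,1,8,1,1,4,36); ℓ=8 even so k=7
step 0: (18, 1)  from 18·(1,0) + (0,1)
…
step 3: (164, 9)  from 1·(91,5) + (73,4)
step 4: (1403, 77)  from 8·(164,9) + (91,5)
step 5: (1567, 86)  from 1·(1403,77) + (164,9)
step 6: (2970, 163)  from 1·(1567,86) + (1403,77)
step 7: (13447, 738)  from 4·(2970,163) + (1567,86)
fundamental: x₁=13447, y₁=738  (since 180821809 − 332·544644 = 1)
n=2: (13447,738)∘(13447,738) = (13447·13447+332·738·738, 13447·738+738·13447) = (361643617,19847772)
n=3: (361643617,19847772)∘(13447,738) = (13447·361643617+332·738·19847772, 13447·19847772+738·361643617) = (9726043422151,533785979430)
n=4: (9726043422151,533785979430)∘(13447,738) = (13447·9726043422151+332·738·533785979430, 13447·533785979430+738·9726043422151) = (261572211433685377,14355640110942648)
n=5: (261572211433685377,14355640110942648)∘(13447,738) = (13447·261572211433685377+332·738·14355640110942648, 13447·14355640110942648+738·261572211433685377) = (7034723044571491106887,386080584609905595882)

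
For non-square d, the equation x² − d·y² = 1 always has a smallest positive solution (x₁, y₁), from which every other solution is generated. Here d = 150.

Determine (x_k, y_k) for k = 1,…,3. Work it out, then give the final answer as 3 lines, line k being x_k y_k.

[12; 4,24] for √150; ℓ=2 ⇒ convergent index 1
a_0=12:  p_0=12·1+0=12,  q_0=12·0+1=1
a_1=4:  p_1=4·12+1=49,  q_1=4·1+0=4
→ (49, 4).  Check: 49²=2401, 150·4²=2400, difference 1.
k=2:  x_2 = 49·49+150·4·4 = 4801,  y_2 = 49·4+4·49 = 392
k=3:  x_3 = 49·4801+150·4·392 = 470449,  y_3 = 49·392+4·4801 = 38412

49 4
4801 392
470449 38412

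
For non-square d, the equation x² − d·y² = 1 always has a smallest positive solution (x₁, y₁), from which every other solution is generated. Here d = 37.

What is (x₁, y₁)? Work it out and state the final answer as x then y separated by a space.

√37 = [6; 12, …], period ℓ=1 (odd) → k=1
step 0: (6, 1)  from 6·(1,0) + (0,1)
step 1: (73, 12)  from 12·(6,1) + (1,0)
fundamental: x₁=73, y₁=12  (since 5329 − 37·144 = 1)

73 12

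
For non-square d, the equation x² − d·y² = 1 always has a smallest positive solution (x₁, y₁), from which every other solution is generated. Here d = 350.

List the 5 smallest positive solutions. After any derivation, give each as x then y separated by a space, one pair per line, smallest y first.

√350 → a₀=18, period (1,2,2,2,1,36); ℓ=6 even so k=5
k=0  a_k=18  p_k/q_k = 18/1
k=1  a_k=1  p_k/q_k = 19/1
…
k=4  a_k=2  p_k/q_k = 318/17
k=5  a_k=1  p_k/q_k = 449/24
→ (449, 24).  Check: 449²=201601, 350·24²=201600, difference 1.
(449+24√350)^2 = 403201 + 21552√350
(449+24√350)^3 = 362074049 + 19353672√350
(449+24√350)^4 = 325142092801 + 17379575904√350
(449+24√350)^5 = 291977237261249 + 15606839808120√350

449 24
403201 21552
362074049 19353672
325142092801 17379575904
291977237261249 15606839808120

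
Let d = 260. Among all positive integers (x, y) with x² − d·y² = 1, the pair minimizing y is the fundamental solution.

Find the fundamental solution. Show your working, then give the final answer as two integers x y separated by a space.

d=260: √d = [16; 8,32] (ℓ=2, even), read p_1/q_1
a_0=16:  p_0=16·1+0=16,  q_0=16·0+1=1
a_1=8:  p_1=8·16+1=129,  q_1=8·1+0=8
→ (129, 8).  Check: 129²=16641, 260·8²=16640, difference 1.

129 8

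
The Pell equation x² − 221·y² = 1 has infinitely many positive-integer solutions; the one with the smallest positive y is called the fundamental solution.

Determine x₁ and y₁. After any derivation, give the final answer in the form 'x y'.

[14; 1,6,2,6,1,28] for √221; ℓ=6 ⇒ convergent index 5
a_0=14:  p_0=14·1+0=14,  q_0=14·0+1=1
…
a_2=6:  p_2=6·15+14=104,  q_2=6·1+1=7
…
a_4=6:  p_4=6·223+104=1442,  q_4=6·15+7=97
a_5=1:  p_5=1·1442+223=1665,  q_5=1·97+15=112
→ (1665, 112).  Check: 1665²=2772225, 221·112²=2772224, difference 1.

1665 112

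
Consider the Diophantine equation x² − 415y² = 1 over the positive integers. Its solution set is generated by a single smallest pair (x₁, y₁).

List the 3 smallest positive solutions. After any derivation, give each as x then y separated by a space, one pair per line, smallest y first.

18412804 903849
678062702284831 33284788965192
24970071273761872339444 1225732590794885332887

√415 = [20; 2,1,2,4,6,…,1,2,40, …], period ℓ=16 (even) → k=15
k=0  a_k=20  p_k/q_k = 20/1
…
k=2  a_k=1  p_k/q_k = 61/3
…
k=8  a_k=3  p_k/q_k = 33939/1666
…
k=10  a_k=1  p_k/q_k = 77473/3803
…
k=14  a_k=1  p_k/q_k = 6841255/335824
k=15  a_k=2  p_k/q_k = 18412804/903849
fundamental: x₁=18412804, y₁=903849  (since 339031351142416 − 415·816943014801 = 1)
(x_2, y_2) = (18412804·18412804 + 415·903849·903849, 18412804·903849 + 903849·18412804) = (678062702284831, 33284788965192)
(x_3, y_3) = (18412804·678062702284831 + 415·903849·33284788965192, 18412804·33284788965192 + 903849·678062702284831) = (24970071273761872339444, 1225732590794885332887)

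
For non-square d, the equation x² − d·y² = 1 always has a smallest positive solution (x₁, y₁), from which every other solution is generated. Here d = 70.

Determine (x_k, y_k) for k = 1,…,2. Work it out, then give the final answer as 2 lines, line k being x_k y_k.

[8; 2,1,2,1,2,16] for √70; ℓ=6 ⇒ convergent index 5
a_0=8:  p_0=8·1+0=8,  q_0=8·0+1=1
a_1=2:  p_1=2·8+1=17,  q_1=2·1+0=2
a_2=1:  p_2=1·17+8=25,  q_2=1·2+1=3
a_3=2:  p_3=2·25+17=67,  q_3=2·3+2=8
a_4=1:  p_4=1·67+25=92,  q_4=1·8+3=11
a_5=2:  p_5=2·92+67=251,  q_5=2·11+8=30
fundamental: x₁=251, y₁=30  (since 63001 − 70·900 = 1)
n=2: (251,30)∘(251,30) = (251·251+70·30·30, 251·30+30·251) = (126001,15060)

251 30
126001 15060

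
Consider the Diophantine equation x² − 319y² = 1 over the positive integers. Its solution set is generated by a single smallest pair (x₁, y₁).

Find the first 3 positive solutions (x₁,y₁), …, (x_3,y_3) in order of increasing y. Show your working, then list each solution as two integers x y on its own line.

12901780 722361
332911854336799 18639485405160
8590311008090840302660 480965080021169647239

√319 = [17; 1,6,5,1,4,…,6,1,34, …], period ℓ=14 (even) → k=13
a_0=17:  p_0=17·1+0=17,  q_0=17·0+1=1
a_1=1:  p_1=1·17+1=18,  q_1=1·1+0=1
a_2=6:  p_2=6·18+17=125,  q_2=6·1+1=7
a_3=5:  p_3=5·125+18=643,  q_3=5·7+1=36
…
a_8=3:  p_8=3·15628+11913=58797,  q_8=3·875+667=3292
…
a_10=1:  p_10=1·250816+58797=309613,  q_10=1·14043+3292=17335
…
a_12=6:  p_12=6·1798881+309613=11102899,  q_12=6·100718+17335=621643
a_13=1:  p_13=1·11102899+1798881=12901780,  q_13=1·621643+100718=722361
→ (12901780, 722361).  Check: 12901780²=166455927168400, 319·722361²=166455927168399, difference 1.
(12901780+722361√319)^2 = 332911854336799 + 18639485405160√319
(12901780+722361√319)^3 = 8590311008090840302660 + 480965080021169647239√319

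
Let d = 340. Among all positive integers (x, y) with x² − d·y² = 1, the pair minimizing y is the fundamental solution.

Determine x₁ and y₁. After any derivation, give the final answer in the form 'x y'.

d=340: √d = [18; 2,3,1,1,1,…,3,2,36] (ℓ=14, even), read p_13/q_13
i=0: a=18 ⇒ p=18, q=1
i=1: a=2 ⇒ p=37, q=2
…
i=3: a=1 ⇒ p=166, q=9
…
i=8: a=1 ⇒ p=7265, q=394
i=9: a=1 ⇒ p=13774, q=747
…
i=12: a=3 ⇒ p=125478, q=6805
i=13: a=2 ⇒ p=285769, q=15498
(x₁, y₁) = (285769, 15498);  285769² − 340·15498² = 1 ✓

285769 15498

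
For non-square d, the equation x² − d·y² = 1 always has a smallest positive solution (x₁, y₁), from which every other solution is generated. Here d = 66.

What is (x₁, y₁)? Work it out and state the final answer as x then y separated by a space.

65 8

d=66: √d = [8; 8,16] (ℓ=2, even), read p_1/q_1
k=0  a_k=8  p_k/q_k = 8/1
k=1  a_k=8  p_k/q_k = 65/8
→ (65, 8).  Check: 65²=4225, 66·8²=4224, difference 1.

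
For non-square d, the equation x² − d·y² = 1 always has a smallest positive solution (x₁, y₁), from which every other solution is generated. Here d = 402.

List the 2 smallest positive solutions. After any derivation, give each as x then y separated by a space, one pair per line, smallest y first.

401 20
321601 16040

d=402: √d = [20; 20,40] (ℓ=2, even), read p_1/q_1
k=0  a_k=20  p_k/q_k = 20/1
k=1  a_k=20  p_k/q_k = 401/20
(x₁, y₁) = (401, 20);  401² − 402·20² = 1 ✓
k=2:  x_2 = 401·401+402·20·20 = 321601,  y_2 = 401·20+20·401 = 16040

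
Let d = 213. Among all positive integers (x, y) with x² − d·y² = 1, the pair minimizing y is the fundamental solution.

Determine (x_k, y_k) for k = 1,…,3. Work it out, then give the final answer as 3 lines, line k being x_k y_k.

194399 13320
75581942401 5178789360
29386108041429599 2013502945575960

d=213: √d = [14; 1,1,2,6,1,8,1,6,2,1,1,28] (ℓ=12, even), read p_11/q_11
k=0  a_k=14  p_k/q_k = 14/1
…
k=2  a_k=1  p_k/q_k = 29/2
…
k=4  a_k=6  p_k/q_k = 467/32
k=5  a_k=1  p_k/q_k = 540/37
k=6  a_k=8  p_k/q_k = 4787/328
…
k=8  a_k=6  p_k/q_k = 36749/2518
…
k=10  a_k=1  p_k/q_k = 115574/7919
k=11  a_k=1  p_k/q_k = 194399/13320
(x₁, y₁) = (194399, 13320);  194399² − 213·13320² = 1 ✓
k=2:  x_2 = 194399·194399+213·13320·13320 = 75581942401,  y_2 = 194399·13320+13320·194399 = 5178789360
k=3:  x_3 = 194399·75581942401+213·13320·5178789360 = 29386108041429599,  y_3 = 194399·5178789360+13320·75581942401 = 2013502945575960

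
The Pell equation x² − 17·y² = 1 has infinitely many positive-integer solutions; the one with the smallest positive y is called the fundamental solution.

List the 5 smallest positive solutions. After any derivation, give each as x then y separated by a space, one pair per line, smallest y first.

33 8
2177 528
143649 34840
9478657 2298912
625447713 151693352

d=17: √d = [4; 8] (ℓ=1, odd), read p_1/q_1
step 0: (4, 1)  from 4·(1,0) + (0,1)
step 1: (33, 8)  from 8·(4,1) + (1,0)
(x₁, y₁) = (33, 8);  33² − 17·8² = 1 ✓
(33+8√17)^2 = 2177 + 528√17
(33+8√17)^3 = 143649 + 34840√17
(33+8√17)^4 = 9478657 + 2298912√17
(33+8√17)^5 = 625447713 + 151693352√17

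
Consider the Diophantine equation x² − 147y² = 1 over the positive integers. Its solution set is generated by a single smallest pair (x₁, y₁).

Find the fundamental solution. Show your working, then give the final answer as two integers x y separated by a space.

√147 = [12; 8,24, …], period ℓ=2 (even) → k=1
a_0=12:  p_0=12·1+0=12,  q_0=12·0+1=1
a_1=8:  p_1=8·12+1=97,  q_1=8·1+0=8
(x₁, y₁) = (97, 8);  97² − 147·8² = 1 ✓

97 8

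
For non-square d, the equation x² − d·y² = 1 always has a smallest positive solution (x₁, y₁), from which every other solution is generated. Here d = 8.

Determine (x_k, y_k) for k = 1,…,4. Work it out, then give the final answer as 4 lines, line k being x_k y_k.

3 1
17 6
99 35
577 204

√8 → a₀=2, period (1,4); ℓ=2 even so k=1
k=0  a_k=2  p_k/q_k = 2/1
k=1  a_k=1  p_k/q_k = 3/1
(x₁, y₁) = (3, 1);  3² − 8·1² = 1 ✓
k=2:  x_2 = 3·3+8·1·1 = 17,  y_2 = 3·1+1·3 = 6
k=3:  x_3 = 3·17+8·1·6 = 99,  y_3 = 3·6+1·17 = 35
k=4:  x_4 = 3·99+8·1·35 = 577,  y_4 = 3·35+1·99 = 204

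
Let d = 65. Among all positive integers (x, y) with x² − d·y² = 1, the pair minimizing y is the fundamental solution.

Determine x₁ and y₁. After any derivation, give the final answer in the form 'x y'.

[8; 16] for √65; ℓ=1 ⇒ convergent index 1
step 0: (8, 1)  from 8·(1,0) + (0,1)
step 1: (129, 16)  from 16·(8,1) + (1,0)
fundamental: x₁=129, y₁=16  (since 16641 − 65·256 = 1)

129 16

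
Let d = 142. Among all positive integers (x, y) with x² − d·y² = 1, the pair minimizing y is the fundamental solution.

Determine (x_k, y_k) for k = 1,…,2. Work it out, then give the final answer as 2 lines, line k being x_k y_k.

143 12
40897 3432

√142 = [11; 1,10,1,22, …], period ℓ=4 (even) → k=3
a_0=11:  p_0=11·1+0=11,  q_0=11·0+1=1
a_1=1:  p_1=1·11+1=12,  q_1=1·1+0=1
a_2=10:  p_2=10·12+11=131,  q_2=10·1+1=11
a_3=1:  p_3=1·131+12=143,  q_3=1·11+1=12
fundamental: x₁=143, y₁=12  (since 20449 − 142·144 = 1)
n=2: (143,12)∘(143,12) = (143·143+142·12·12, 143·12+12·143) = (40897,3432)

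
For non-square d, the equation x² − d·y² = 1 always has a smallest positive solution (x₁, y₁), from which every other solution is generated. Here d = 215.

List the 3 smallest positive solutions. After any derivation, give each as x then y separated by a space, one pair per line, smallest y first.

44 3
3871 264
340604 23229

d=215: √d = [14; 1,1,1,28] (ℓ=4, even), read p_3/q_3
i=0: a=14 ⇒ p=14, q=1
i=1: a=1 ⇒ p=15, q=1
i=2: a=1 ⇒ p=29, q=2
i=3: a=1 ⇒ p=44, q=3
fundamental: x₁=44, y₁=3  (since 1936 − 215·9 = 1)
n=2: (44,3)∘(44,3) = (44·44+215·3·3, 44·3+3·44) = (3871,264)
n=3: (3871,264)∘(44,3) = (44·3871+215·3·264, 44·264+3·3871) = (340604,23229)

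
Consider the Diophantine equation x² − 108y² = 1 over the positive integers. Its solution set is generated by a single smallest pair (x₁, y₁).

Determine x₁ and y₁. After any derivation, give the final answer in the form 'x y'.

1351 130

√108 = [10; 2,1,1,4,1,1,2,20, …], period ℓ=8 (even) → k=7
step 0: (10, 1)  from 10·(1,0) + (0,1)
…
step 6: (530, 51)  from 1·(291,28) + (239,23)
step 7: (1351, 130)  from 2·(530,51) + (291,28)
(x₁, y₁) = (1351, 130);  1351² − 108·130² = 1 ✓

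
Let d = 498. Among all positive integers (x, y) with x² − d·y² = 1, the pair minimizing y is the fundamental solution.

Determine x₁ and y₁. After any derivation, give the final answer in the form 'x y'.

√498 = [22; 3,6,22,6,3,44, …], period ℓ=6 (even) → k=5
a_0=22:  p_0=22·1+0=22,  q_0=22·0+1=1
…
a_2=6:  p_2=6·67+22=424,  q_2=6·3+1=19
a_3=22:  p_3=22·424+67=9395,  q_3=22·19+3=421
a_4=6:  p_4=6·9395+424=56794,  q_4=6·421+19=2545
a_5=3:  p_5=3·56794+9395=179777,  q_5=3·2545+421=8056
fundamental: x₁=179777, y₁=8056  (since 32319769729 − 498·64899136 = 1)

179777 8056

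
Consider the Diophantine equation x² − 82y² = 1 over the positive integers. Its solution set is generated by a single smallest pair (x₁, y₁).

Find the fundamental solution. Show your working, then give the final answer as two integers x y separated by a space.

163 18

d=82: √d = [9; 18] (ℓ=1, odd), read p_1/q_1
k=0  a_k=9  p_k/q_k = 9/1
k=1  a_k=18  p_k/q_k = 163/18
fundamental: x₁=163, y₁=18  (since 26569 − 82·324 = 1)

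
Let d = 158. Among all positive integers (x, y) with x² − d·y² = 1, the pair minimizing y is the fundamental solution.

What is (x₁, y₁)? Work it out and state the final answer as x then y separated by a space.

7743 616

[12; 1,1,3,12,3,1,1,24] for √158; ℓ=8 ⇒ convergent index 7
step 0: (12, 1)  from 12·(1,0) + (0,1)
step 1: (13, 1)  from 1·(12,1) + (1,0)
step 2: (25, 2)  from 1·(13,1) + (12,1)
step 3: (88, 7)  from 3·(25,2) + (13,1)
…
step 5: (3331, 265)  from 3·(1081,86) + (88,7)
step 6: (4412, 351)  from 1·(3331,265) + (1081,86)
step 7: (7743, 616)  from 1·(4412,351) + (3331,265)
→ (7743, 616).  Check: 7743²=59954049, 158·616²=59954048, difference 1.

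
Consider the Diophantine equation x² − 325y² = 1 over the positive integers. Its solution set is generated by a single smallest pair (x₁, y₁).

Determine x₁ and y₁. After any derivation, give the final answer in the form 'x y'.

√325 = [18; 36, …], period ℓ=1 (odd) → k=1
a_0=18:  p_0=18·1+0=18,  q_0=18·0+1=1
a_1=36:  p_1=36·18+1=649,  q_1=36·1+0=36
fundamental: x₁=649, y₁=36  (since 421201 − 325·1296 = 1)

649 36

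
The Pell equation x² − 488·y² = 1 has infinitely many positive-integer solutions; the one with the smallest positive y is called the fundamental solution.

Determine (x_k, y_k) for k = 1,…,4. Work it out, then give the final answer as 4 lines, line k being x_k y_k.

d=488: √d = [22; 11,44] (ℓ=2, even), read p_1/q_1
i=0: a=22 ⇒ p=22, q=1
i=1: a=11 ⇒ p=243, q=11
(x₁, y₁) = (243, 11);  243² − 488·11² = 1 ✓
k=2:  x_2 = 243·243+488·11·11 = 118097,  y_2 = 243·11+11·243 = 5346
k=3:  x_3 = 243·118097+488·11·5346 = 57394899,  y_3 = 243·5346+11·118097 = 2598145
k=4:  x_4 = 243·57394899+488·11·2598145 = 27893802817,  y_4 = 243·2598145+11·57394899 = 1262693124

243 11
118097 5346
57394899 2598145
27893802817 1262693124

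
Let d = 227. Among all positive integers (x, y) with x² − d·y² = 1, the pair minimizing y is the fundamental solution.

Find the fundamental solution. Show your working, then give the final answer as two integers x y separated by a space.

[15; 15,30] for √227; ℓ=2 ⇒ convergent index 1
i=0: a=15 ⇒ p=15, q=1
i=1: a=15 ⇒ p=226, q=15
→ (226, 15).  Check: 226²=51076, 227·15²=51075, difference 1.

226 15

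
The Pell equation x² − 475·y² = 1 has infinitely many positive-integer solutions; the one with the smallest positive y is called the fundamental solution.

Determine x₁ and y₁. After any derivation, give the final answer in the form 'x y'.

[21; 1,3,1,6,2,6,1,3,1,42] for √475; ℓ=10 ⇒ convergent index 9
k=0  a_k=21  p_k/q_k = 21/1
…
k=3  a_k=1  p_k/q_k = 109/5
…
k=8  a_k=3  p_k/q_k = 45921/2107
k=9  a_k=1  p_k/q_k = 57799/2652
fundamental: x₁=57799, y₁=2652  (since 3340724401 − 475·7033104 = 1)

57799 2652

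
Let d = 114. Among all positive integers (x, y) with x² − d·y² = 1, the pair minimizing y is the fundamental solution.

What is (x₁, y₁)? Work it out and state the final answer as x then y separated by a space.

1025 96

d=114: √d = [10; 1,2,10,2,1,20] (ℓ=6, even), read p_5/q_5
a_0=10:  p_0=10·1+0=10,  q_0=10·0+1=1
a_1=1:  p_1=1·10+1=11,  q_1=1·1+0=1
a_2=2:  p_2=2·11+10=32,  q_2=2·1+1=3
…
a_4=2:  p_4=2·331+32=694,  q_4=2·31+3=65
a_5=1:  p_5=1·694+331=1025,  q_5=1·65+31=96
(x₁, y₁) = (1025, 96);  1025² − 114·96² = 1 ✓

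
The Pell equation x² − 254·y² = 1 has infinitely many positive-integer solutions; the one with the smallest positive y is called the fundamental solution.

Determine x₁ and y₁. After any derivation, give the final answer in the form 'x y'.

[15; 1,14,1,30] for √254; ℓ=4 ⇒ convergent index 3
i=0: a=15 ⇒ p=15, q=1
…
i=2: a=14 ⇒ p=239, q=15
i=3: a=1 ⇒ p=255, q=16
→ (255, 16).  Check: 255²=65025, 254·16²=65024, difference 1.

255 16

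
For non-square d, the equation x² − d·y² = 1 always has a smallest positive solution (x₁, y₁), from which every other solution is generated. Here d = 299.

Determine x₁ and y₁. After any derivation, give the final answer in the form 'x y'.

√299 → a₀=17, period (3,2,3,34); ℓ=4 even so k=3
k=0  a_k=17  p_k/q_k = 17/1
k=1  a_k=3  p_k/q_k = 52/3
k=2  a_k=2  p_k/q_k = 121/7
k=3  a_k=3  p_k/q_k = 415/24
(x₁, y₁) = (415, 24);  415² − 299·24² = 1 ✓

415 24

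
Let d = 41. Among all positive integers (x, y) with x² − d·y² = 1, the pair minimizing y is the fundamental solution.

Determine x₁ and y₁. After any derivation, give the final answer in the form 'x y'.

2049 320

√41 → a₀=6, period (2,2,12); ℓ=3 odd so k=5
step 0: (6, 1)  from 6·(1,0) + (0,1)
step 1: (13, 2)  from 2·(6,1) + (1,0)
step 2: (32, 5)  from 2·(13,2) + (6,1)
step 3: (397, 62)  from 12·(32,5) + (13,2)
step 4: (826, 129)  from 2·(397,62) + (32,5)
step 5: (2049, 320)  from 2·(826,129) + (397,62)
(x₁, y₁) = (2049, 320);  2049² − 41·320² = 1 ✓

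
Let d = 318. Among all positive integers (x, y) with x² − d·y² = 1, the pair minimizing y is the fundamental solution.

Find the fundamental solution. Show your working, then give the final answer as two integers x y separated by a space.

√318 = [17; 1,4,1,34, …], period ℓ=4 (even) → k=3
step 0: (17, 1)  from 17·(1,0) + (0,1)
step 1: (18, 1)  from 1·(17,1) + (1,0)
step 2: (89, 5)  from 4·(18,1) + (17,1)
step 3: (107, 6)  from 1·(89,5) + (18,1)
fundamental: x₁=107, y₁=6  (since 11449 − 318·36 = 1)

107 6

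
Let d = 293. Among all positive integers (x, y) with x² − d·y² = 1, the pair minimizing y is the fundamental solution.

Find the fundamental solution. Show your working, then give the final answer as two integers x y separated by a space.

12320649 719780

√293 = [17; 8,1,1,8,34, …], period ℓ=5 (odd) → k=9
i=0: a=17 ⇒ p=17, q=1
…
i=3: a=1 ⇒ p=291, q=17
…
i=8: a=1 ⇒ p=1444507, q=84389
i=9: a=8 ⇒ p=12320649, q=719780
(x₁, y₁) = (12320649, 719780);  12320649² − 293·719780² = 1 ✓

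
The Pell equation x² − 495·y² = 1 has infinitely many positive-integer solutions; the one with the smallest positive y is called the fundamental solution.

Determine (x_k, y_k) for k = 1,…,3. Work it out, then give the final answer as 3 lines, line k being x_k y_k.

d=495: √d = [22; 4,44] (ℓ=2, even), read p_1/q_1
a_0=22:  p_0=22·1+0=22,  q_0=22·0+1=1
a_1=4:  p_1=4·22+1=89,  q_1=4·1+0=4
(x₁, y₁) = (89, 4);  89² − 495·4² = 1 ✓
k=2:  x_2 = 89·89+495·4·4 = 15841,  y_2 = 89·4+4·89 = 712
k=3:  x_3 = 89·15841+495·4·712 = 2819609,  y_3 = 89·712+4·15841 = 126732

89 4
15841 712
2819609 126732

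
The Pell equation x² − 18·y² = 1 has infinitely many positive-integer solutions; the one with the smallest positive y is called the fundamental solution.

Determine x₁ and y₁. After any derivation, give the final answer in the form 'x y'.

17 4

√18 → a₀=4, period (4,8); ℓ=2 even so k=1
a_0=4:  p_0=4·1+0=4,  q_0=4·0+1=1
a_1=4:  p_1=4·4+1=17,  q_1=4·1+0=4
(x₁, y₁) = (17, 4);  17² − 18·4² = 1 ✓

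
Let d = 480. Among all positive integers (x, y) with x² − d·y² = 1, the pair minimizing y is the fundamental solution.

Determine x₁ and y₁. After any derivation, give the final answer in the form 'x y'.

√480 → a₀=21, period (1,9,1,42); ℓ=4 even so k=3
a_0=21:  p_0=21·1+0=21,  q_0=21·0+1=1
a_1=1:  p_1=1·21+1=22,  q_1=1·1+0=1
a_2=9:  p_2=9·22+21=219,  q_2=9·1+1=10
a_3=1:  p_3=1·219+22=241,  q_3=1·10+1=11
(x₁, y₁) = (241, 11);  241² − 480·11² = 1 ✓

241 11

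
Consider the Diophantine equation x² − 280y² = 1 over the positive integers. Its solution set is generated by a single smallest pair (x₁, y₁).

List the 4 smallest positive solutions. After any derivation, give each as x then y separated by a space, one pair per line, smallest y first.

251 15
126001 7530
63252251 3780045
31752504001 1897575060

d=280: √d = [16; 1,2,1,2,1,32] (ℓ=6, even), read p_5/q_5
i=0: a=16 ⇒ p=16, q=1
i=1: a=1 ⇒ p=17, q=1
…
i=3: a=1 ⇒ p=67, q=4
i=4: a=2 ⇒ p=184, q=11
i=5: a=1 ⇒ p=251, q=15
fundamental: x₁=251, y₁=15  (since 63001 − 280·225 = 1)
(251+15√280)^2 = 126001 + 7530√280
(251+15√280)^3 = 63252251 + 3780045√280
(251+15√280)^4 = 31752504001 + 1897575060√280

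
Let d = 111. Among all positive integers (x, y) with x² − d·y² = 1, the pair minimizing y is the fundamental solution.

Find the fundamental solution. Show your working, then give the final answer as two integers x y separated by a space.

√111 → a₀=10, period (1,1,6,1,1,20); ℓ=6 even so k=5
i=0: a=10 ⇒ p=10, q=1
…
i=4: a=1 ⇒ p=158, q=15
i=5: a=1 ⇒ p=295, q=28
(x₁, y₁) = (295, 28);  295² − 111·28² = 1 ✓

295 28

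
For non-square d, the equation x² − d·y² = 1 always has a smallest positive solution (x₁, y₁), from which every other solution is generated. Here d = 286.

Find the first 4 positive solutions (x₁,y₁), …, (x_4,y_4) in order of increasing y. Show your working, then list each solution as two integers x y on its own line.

561835 33222
631317134449 37330564740
709392124465745995 41947235681362578
797122648497793485067201 47134850318039357456520

d=286: √d = [16; 1,10,3,3,2,3,3,10,1,32] (ℓ=10, even), read p_9/q_9
step 0: (16, 1)  from 16·(1,0) + (0,1)
step 1: (17, 1)  from 1·(16,1) + (1,0)
…
step 4: (1911, 113)  from 3·(575,34) + (186,11)
step 5: (4397, 260)  from 2·(1911,113) + (575,34)
step 6: (15102, 893)  from 3·(4397,260) + (1911,113)
…
step 8: (512132, 30283)  from 10·(49703,2939) + (15102,893)
step 9: (561835, 33222)  from 1·(512132,30283) + (49703,2939)
→ (561835, 33222).  Check: 561835²=315658567225, 286·33222²=315658567224, difference 1.
k=2:  x_2 = 561835·561835+286·33222·33222 = 631317134449,  y_2 = 561835·33222+33222·561835 = 37330564740
k=3:  x_3 = 561835·631317134449+286·33222·37330564740 = 709392124465745995,  y_3 = 561835·37330564740+33222·631317134449 = 41947235681362578
k=4:  x_4 = 561835·709392124465745995+286·33222·41947235681362578 = 797122648497793485067201,  y_4 = 561835·41947235681362578+33222·709392124465745995 = 47134850318039357456520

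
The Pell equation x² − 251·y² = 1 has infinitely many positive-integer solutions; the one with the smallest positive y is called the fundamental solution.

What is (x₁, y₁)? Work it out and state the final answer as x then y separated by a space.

√251 = [15; 1,5,2,1,2,…,5,1,30, …], period ℓ=14 (even) → k=13
k=0  a_k=15  p_k/q_k = 15/1
…
k=3  a_k=2  p_k/q_k = 206/13
…
k=5  a_k=2  p_k/q_k = 808/51
…
k=12  a_k=5  p_k/q_k = 3097857/195535
k=13  a_k=1  p_k/q_k = 3674890/231957
(x₁, y₁) = (3674890, 231957);  3674890² − 251·231957² = 1 ✓

3674890 231957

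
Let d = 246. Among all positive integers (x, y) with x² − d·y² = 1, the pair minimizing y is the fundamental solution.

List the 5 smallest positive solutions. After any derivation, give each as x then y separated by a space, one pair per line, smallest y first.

88805 5662
15772656049 1005627820
2801381440774085 178609557104538
497553357680112580801 31722843436331366360
88370451854763414035291525 5634294222548204422095062

d=246: √d = [15; 1,2,5,1,14,1,5,2,1,30] (ℓ=10, even), read p_9/q_9
i=0: a=15 ⇒ p=15, q=1
i=1: a=1 ⇒ p=16, q=1
…
i=3: a=5 ⇒ p=251, q=16
i=4: a=1 ⇒ p=298, q=19
i=5: a=14 ⇒ p=4423, q=282
i=6: a=1 ⇒ p=4721, q=301
…
i=8: a=2 ⇒ p=60777, q=3875
i=9: a=1 ⇒ p=88805, q=5662
→ (88805, 5662).  Check: 88805²=7886328025, 246·5662²=7886328024, difference 1.
(88805+5662√246)^2 = 15772656049 + 1005627820√246
(88805+5662√246)^3 = 2801381440774085 + 178609557104538√246
(88805+5662√246)^4 = 497553357680112580801 + 31722843436331366360√246
(88805+5662√246)^5 = 88370451854763414035291525 + 5634294222548204422095062√246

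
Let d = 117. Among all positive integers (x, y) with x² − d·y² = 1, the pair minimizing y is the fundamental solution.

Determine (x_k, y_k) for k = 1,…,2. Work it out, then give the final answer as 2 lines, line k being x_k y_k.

√117 = [10; 1,4,2,4,1,20, …], period ℓ=6 (even) → k=5
a_0=10:  p_0=10·1+0=10,  q_0=10·0+1=1
…
a_4=4:  p_4=4·119+54=530,  q_4=4·11+5=49
a_5=1:  p_5=1·530+119=649,  q_5=1·49+11=60
(x₁, y₁) = (649, 60);  649² − 117·60² = 1 ✓
(x_2, y_2) = (649·649 + 117·60·60, 649·60 + 60·649) = (842401, 77880)

649 60
842401 77880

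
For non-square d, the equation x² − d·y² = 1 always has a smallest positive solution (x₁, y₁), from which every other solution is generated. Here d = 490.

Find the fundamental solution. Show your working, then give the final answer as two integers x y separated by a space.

1039681 46968

√490 → a₀=22, period (7,2,1,4,4,4,1,2,7,44); ℓ=10 even so k=9
i=0: a=22 ⇒ p=22, q=1
…
i=3: a=1 ⇒ p=487, q=22
i=4: a=4 ⇒ p=2280, q=103
…
i=6: a=4 ⇒ p=40708, q=1839
i=7: a=1 ⇒ p=50315, q=2273
i=8: a=2 ⇒ p=141338, q=6385
i=9: a=7 ⇒ p=1039681, q=46968
→ (1039681, 46968).  Check: 1039681²=1080936581761, 490·46968²=1080936581760, difference 1.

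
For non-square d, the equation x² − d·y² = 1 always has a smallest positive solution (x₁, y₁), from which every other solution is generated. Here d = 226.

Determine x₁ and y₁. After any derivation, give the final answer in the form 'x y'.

d=226: √d = [15; 30] (ℓ=1, odd), read p_1/q_1
a_0=15:  p_0=15·1+0=15,  q_0=15·0+1=1
a_1=30:  p_1=30·15+1=451,  q_1=30·1+0=30
→ (451, 30).  Check: 451²=203401, 226·30²=203400, difference 1.

451 30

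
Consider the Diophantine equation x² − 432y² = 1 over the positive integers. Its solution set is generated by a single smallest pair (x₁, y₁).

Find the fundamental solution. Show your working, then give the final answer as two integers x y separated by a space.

1351 65

[20; 1,3,1,1,1,3,1,40] for √432; ℓ=8 ⇒ convergent index 7
i=0: a=20 ⇒ p=20, q=1
i=1: a=1 ⇒ p=21, q=1
…
i=6: a=3 ⇒ p=1060, q=51
i=7: a=1 ⇒ p=1351, q=65
→ (1351, 65).  Check: 1351²=1825201, 432·65²=1825200, difference 1.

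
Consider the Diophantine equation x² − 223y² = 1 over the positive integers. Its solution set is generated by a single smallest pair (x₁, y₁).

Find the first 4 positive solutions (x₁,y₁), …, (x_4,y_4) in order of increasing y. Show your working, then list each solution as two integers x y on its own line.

d=223: √d = [14; 1,13,1,28] (ℓ=4, even), read p_3/q_3
i=0: a=14 ⇒ p=14, q=1
…
i=2: a=13 ⇒ p=209, q=14
i=3: a=1 ⇒ p=224, q=15
(x₁, y₁) = (224, 15);  224² − 223·15² = 1 ✓
(x_2, y_2) = (224·224 + 223·15·15, 224·15 + 15·224) = (100351, 6720)
(x_3, y_3) = (224·100351 + 223·15·6720, 224·6720 + 15·100351) = (44957024, 3010545)
(x_4, y_4) = (224·44957024 + 223·15·3010545, 224·3010545 + 15·44957024) = (20140646401, 1348717440)

224 15
100351 6720
44957024 3010545
20140646401 1348717440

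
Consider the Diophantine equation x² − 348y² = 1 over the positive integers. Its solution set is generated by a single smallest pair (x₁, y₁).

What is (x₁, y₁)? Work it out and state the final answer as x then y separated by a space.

d=348: √d = [18; 1,1,1,8,1,1,1,36] (ℓ=8, even), read p_7/q_7
k=0  a_k=18  p_k/q_k = 18/1
k=1  a_k=1  p_k/q_k = 19/1
k=2  a_k=1  p_k/q_k = 37/2
k=3  a_k=1  p_k/q_k = 56/3
k=4  a_k=8  p_k/q_k = 485/26
…
k=6  a_k=1  p_k/q_k = 1026/55
k=7  a_k=1  p_k/q_k = 1567/84
→ (1567, 84).  Check: 1567²=2455489, 348·84²=2455488, difference 1.

1567 84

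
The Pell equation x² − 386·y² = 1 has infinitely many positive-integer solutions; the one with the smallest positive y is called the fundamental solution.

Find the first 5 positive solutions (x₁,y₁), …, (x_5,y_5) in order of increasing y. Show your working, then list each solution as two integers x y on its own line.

d=386: √d = [19; 1,1,1,4,1,18,1,4,1,1,1,38] (ℓ=12, even), read p_11/q_11
i=0: a=19 ⇒ p=19, q=1
i=1: a=1 ⇒ p=20, q=1
…
i=10: a=1 ⇒ p=72163, q=3673
i=11: a=1 ⇒ p=111555, q=5678
→ (111555, 5678).  Check: 111555²=12444518025, 386·5678²=12444518024, difference 1.
n=2: (111555,5678)∘(111555,5678) = (111555·111555+386·5678·5678, 111555·5678+5678·111555) = (24889036049,1266818580)
n=3: (24889036049,1266818580)∘(111555,5678) = (111555·24889036049+386·5678·1266818580, 111555·1266818580+5678·24889036049) = (5552992832780835,282639893378122)
n=4: (5552992832780835,282639893378122)∘(111555,5678) = (111555·5552992832780835+386·5678·282639893378122, 111555·282639893378122+5678·5552992832780835) = (1238928230896843060801,63059786610325980840)
n=5: (1238928230896843060801,63059786610325980840)∘(111555,5678) = (111555·1238928230896843060801+386·5678·63059786610325980840, 111555·63059786610325980840+5678·1238928230896843060801) = (276417277589841662462530275,14069268990347189691834278)

111555 5678
24889036049 1266818580
5552992832780835 282639893378122
1238928230896843060801 63059786610325980840
276417277589841662462530275 14069268990347189691834278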